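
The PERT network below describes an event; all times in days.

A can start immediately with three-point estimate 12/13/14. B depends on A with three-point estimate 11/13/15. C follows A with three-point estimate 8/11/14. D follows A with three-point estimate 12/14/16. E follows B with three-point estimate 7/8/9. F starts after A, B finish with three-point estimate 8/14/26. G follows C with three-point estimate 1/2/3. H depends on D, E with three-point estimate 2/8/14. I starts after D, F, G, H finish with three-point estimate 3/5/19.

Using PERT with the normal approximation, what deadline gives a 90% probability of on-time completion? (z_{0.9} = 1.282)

53.4 days

te_A = (12 + 4·13 + 14)/6 = 78/6 = 13; σ²_A = ((14−12)/6)² = 0.111
te_B = (11 + 4·13 + 15)/6 = 78/6 = 13; σ²_B = ((15−11)/6)² = 0.444
te_C = (8 + 4·11 + 14)/6 = 66/6 = 11; σ²_C = ((14−8)/6)² = 1.000
te_D = (12 + 4·14 + 16)/6 = 84/6 = 14; σ²_D = ((16−12)/6)² = 0.444
te_E = (7 + 4·8 + 9)/6 = 48/6 = 8; σ²_E = ((9−7)/6)² = 0.111
te_F = (8 + 4·14 + 26)/6 = 90/6 = 15; σ²_F = ((26−8)/6)² = 9.000
te_G = (1 + 4·2 + 3)/6 = 12/6 = 2; σ²_G = ((3−1)/6)² = 0.111
te_H = (2 + 4·8 + 14)/6 = 48/6 = 8; σ²_H = ((14−2)/6)² = 4.000
te_I = (3 + 4·5 + 19)/6 = 42/6 = 7; σ²_I = ((19−3)/6)² = 7.111

Forward pass:
ES_A = 0; EF_A = 13
ES_B = 13; EF_B = 13+13 = 26
ES_C = 13; EF_C = 13+11 = 24
ES_D = 13; EF_D = 13+14 = 27
ES_E = 26; EF_E = 26+8 = 34
ES_F = max(EF_A=13, EF_B=26) = 26; EF_F = 26+15 = 41
ES_G = 24; EF_G = 24+2 = 26
ES_H = max(EF_D=27, EF_E=34) = 34; EF_H = 34+8 = 42
ES_I = max(EF_D=27, EF_F=41, EF_G=26, EF_H=42) = 42; EF_I = 42+7 = 49
Expected project duration μ = 49 days. Critical path: A → B → E → H → I.

Variance along critical path = 0.111 + 0.444 + 0.111 + 4.000 + 7.111 = 11.778; σ = 3.432 days.
D = μ + z·σ = 49 + 1.282·3.432 = 53.4 days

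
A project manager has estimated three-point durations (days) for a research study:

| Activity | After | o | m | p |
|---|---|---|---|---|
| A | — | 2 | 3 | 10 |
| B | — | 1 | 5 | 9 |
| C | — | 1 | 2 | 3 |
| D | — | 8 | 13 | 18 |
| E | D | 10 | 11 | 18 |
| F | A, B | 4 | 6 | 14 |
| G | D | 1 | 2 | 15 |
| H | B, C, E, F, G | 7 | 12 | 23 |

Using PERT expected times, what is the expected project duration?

te_A = (2 + 4·3 + 10)/6 = 24/6 = 4
te_B = (1 + 4·5 + 9)/6 = 30/6 = 5
te_C = (1 + 4·2 + 3)/6 = 12/6 = 2
te_D = (8 + 4·13 + 18)/6 = 78/6 = 13
te_E = (10 + 4·11 + 18)/6 = 72/6 = 12
te_F = (4 + 4·6 + 14)/6 = 42/6 = 7
te_G = (1 + 4·2 + 15)/6 = 24/6 = 4
te_H = (7 + 4·12 + 23)/6 = 78/6 = 13

Forward pass:
ES_A = 0; EF_A = 4
ES_B = 0; EF_B = 5
ES_C = 0; EF_C = 2
ES_D = 0; EF_D = 13
ES_E = 13; EF_E = 13+12 = 25
ES_F = max(EF_A=4, EF_B=5) = 5; EF_F = 5+7 = 12
ES_G = 13; EF_G = 13+4 = 17
ES_H = max(EF_B=5, EF_C=2, EF_E=25, EF_F=12, EF_G=17) = 25; EF_H = 25+13 = 38
Expected project duration μ = 38 days. Critical path: D → E → H.

38 days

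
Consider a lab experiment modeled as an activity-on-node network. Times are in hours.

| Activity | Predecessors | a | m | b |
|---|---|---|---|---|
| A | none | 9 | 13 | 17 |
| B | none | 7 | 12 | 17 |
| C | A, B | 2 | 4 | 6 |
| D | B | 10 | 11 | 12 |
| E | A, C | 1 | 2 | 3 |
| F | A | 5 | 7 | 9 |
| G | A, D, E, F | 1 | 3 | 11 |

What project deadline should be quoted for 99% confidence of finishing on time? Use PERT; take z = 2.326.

te_A = (9 + 4·13 + 17)/6 = 78/6 = 13; σ²_A = ((17−9)/6)² = 1.778
te_B = (7 + 4·12 + 17)/6 = 72/6 = 12; σ²_B = ((17−7)/6)² = 2.778
te_C = (2 + 4·4 + 6)/6 = 24/6 = 4; σ²_C = ((6−2)/6)² = 0.444
te_D = (10 + 4·11 + 12)/6 = 66/6 = 11; σ²_D = ((12−10)/6)² = 0.111
te_E = (1 + 4·2 + 3)/6 = 12/6 = 2; σ²_E = ((3−1)/6)² = 0.111
te_F = (5 + 4·7 + 9)/6 = 42/6 = 7; σ²_F = ((9−5)/6)² = 0.444
te_G = (1 + 4·3 + 11)/6 = 24/6 = 4; σ²_G = ((11−1)/6)² = 2.778

Forward pass:
ES_A = 0; EF_A = 13
ES_B = 0; EF_B = 12
ES_C = max(EF_A=13, EF_B=12) = 13; EF_C = 13+4 = 17
ES_D = 12; EF_D = 12+11 = 23
ES_E = max(EF_A=13, EF_C=17) = 17; EF_E = 17+2 = 19
ES_F = 13; EF_F = 13+7 = 20
ES_G = max(EF_A=13, EF_D=23, EF_E=19, EF_F=20) = 23; EF_G = 23+4 = 27
Expected project duration μ = 27 hours. Critical path: B → D → G.

Variance along critical path = 2.778 + 0.111 + 2.778 = 5.667; σ = 2.380 hours.
D = μ + z·σ = 27 + 2.326·2.380 = 32.5 hours

32.5 hours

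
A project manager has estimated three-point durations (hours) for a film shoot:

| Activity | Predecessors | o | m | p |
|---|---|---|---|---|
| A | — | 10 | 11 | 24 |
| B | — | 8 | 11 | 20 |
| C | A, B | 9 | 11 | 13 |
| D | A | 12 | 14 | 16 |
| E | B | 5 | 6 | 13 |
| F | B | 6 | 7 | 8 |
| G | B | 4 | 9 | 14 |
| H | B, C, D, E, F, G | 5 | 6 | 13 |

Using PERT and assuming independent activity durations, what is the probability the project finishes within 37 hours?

0.861

te_A = (10 + 4·11 + 24)/6 = 78/6 = 13; σ²_A = ((24−10)/6)² = 5.444
te_B = (8 + 4·11 + 20)/6 = 72/6 = 12; σ²_B = ((20−8)/6)² = 4.000
te_C = (9 + 4·11 + 13)/6 = 66/6 = 11; σ²_C = ((13−9)/6)² = 0.444
te_D = (12 + 4·14 + 16)/6 = 84/6 = 14; σ²_D = ((16−12)/6)² = 0.444
te_E = (5 + 4·6 + 13)/6 = 42/6 = 7; σ²_E = ((13−5)/6)² = 1.778
te_F = (6 + 4·7 + 8)/6 = 42/6 = 7; σ²_F = ((8−6)/6)² = 0.111
te_G = (4 + 4·9 + 14)/6 = 54/6 = 9; σ²_G = ((14−4)/6)² = 2.778
te_H = (5 + 4·6 + 13)/6 = 42/6 = 7; σ²_H = ((13−5)/6)² = 1.778

Forward pass:
ES_A = 0; EF_A = 13
ES_B = 0; EF_B = 12
ES_C = max(EF_A=13, EF_B=12) = 13; EF_C = 13+11 = 24
ES_D = 13; EF_D = 13+14 = 27
ES_E = 12; EF_E = 12+7 = 19
ES_F = 12; EF_F = 12+7 = 19
ES_G = 12; EF_G = 12+9 = 21
ES_H = max(EF_B=12, EF_C=24, EF_D=27, EF_E=19, EF_F=19, EF_G=21) = 27; EF_H = 27+7 = 34
Expected project duration μ = 34 hours. Critical path: A → D → H.

Variance along critical path = 5.444 + 0.444 + 1.778 = 7.667; σ = √7.667 = 2.769 hours.
Z = (37 − 34) / 2.769 = 1.083
P(T ≤ 37) = Φ(1.083) ≈ 0.861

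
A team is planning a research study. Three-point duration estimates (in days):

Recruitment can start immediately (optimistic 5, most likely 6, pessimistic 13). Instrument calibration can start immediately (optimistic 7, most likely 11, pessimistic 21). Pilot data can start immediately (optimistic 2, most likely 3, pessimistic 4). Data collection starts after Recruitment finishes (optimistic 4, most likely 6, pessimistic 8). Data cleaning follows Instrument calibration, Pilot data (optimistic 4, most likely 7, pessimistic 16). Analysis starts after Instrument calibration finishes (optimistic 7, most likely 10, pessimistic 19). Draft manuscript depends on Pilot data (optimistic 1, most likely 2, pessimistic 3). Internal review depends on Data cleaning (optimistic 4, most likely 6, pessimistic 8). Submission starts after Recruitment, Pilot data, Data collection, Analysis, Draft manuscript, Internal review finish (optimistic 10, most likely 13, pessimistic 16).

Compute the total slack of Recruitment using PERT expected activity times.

13 days

te_Recruitment = (5 + 4·6 + 13)/6 = 42/6 = 7
te_Instrument calibration = (7 + 4·11 + 21)/6 = 72/6 = 12
te_Pilot data = (2 + 4·3 + 4)/6 = 18/6 = 3
te_Data collection = (4 + 4·6 + 8)/6 = 36/6 = 6
te_Data cleaning = (4 + 4·7 + 16)/6 = 48/6 = 8
te_Analysis = (7 + 4·10 + 19)/6 = 66/6 = 11
te_Draft manuscript = (1 + 4·2 + 3)/6 = 12/6 = 2
te_Internal review = (4 + 4·6 + 8)/6 = 36/6 = 6
te_Submission = (10 + 4·13 + 16)/6 = 78/6 = 13

Forward pass:
ES_Recruitment = 0; EF_Recruitment = 7
ES_Instrument calibration = 0; EF_Instrument calibration = 12
ES_Pilot data = 0; EF_Pilot data = 3
ES_Data collection = 7; EF_Data collection = 7+6 = 13
ES_Data cleaning = max(EF_Instrument calibration=12, EF_Pilot data=3) = 12; EF_Data cleaning = 12+8 = 20
ES_Analysis = 12; EF_Analysis = 12+11 = 23
ES_Draft manuscript = 3; EF_Draft manuscript = 3+2 = 5
ES_Internal review = 20; EF_Internal review = 20+6 = 26
ES_Submission = max(EF_Recruitment=7, EF_Pilot data=3, EF_Data collection=13, EF_Analysis=23, EF_Draft manuscript=5, EF_Internal review=26) = 26; EF_Submission = 26+13 = 39
Expected project duration μ = 39 days. Critical path: Instrument calibration → Data cleaning → Internal review → Submission.

Backward pass:
LF_Submission = 39; LS_Submission = 39−13 = 26
LF_Internal review = LS_Submission = 26; LS_Internal review = 26−6 = 20
LF_Draft manuscript = LS_Submission = 26; LS_Draft manuscript = 26−2 = 24
LF_Analysis = LS_Submission = 26; LS_Analysis = 26−11 = 15
LF_Data cleaning = LS_Internal review = 20; LS_Data cleaning = 20−8 = 12
LF_Data collection = LS_Submission = 26; LS_Data collection = 26−6 = 20
LF_Pilot data = min(LS_Data cleaning=12, LS_Draft manuscript=24, LS_Submission=26) = 12; LS_Pilot data = 12−3 = 9
LF_Instrument calibration = min(LS_Data cleaning=12, LS_Analysis=15) = 12; LS_Instrument calibration = 12−12 = 0
LF_Recruitment = min(LS_Data collection=20, LS_Submission=26) = 20; LS_Recruitment = 20−7 = 13
Slack_Recruitment = LS_Recruitment − ES_Recruitment = 13 − 0 = 13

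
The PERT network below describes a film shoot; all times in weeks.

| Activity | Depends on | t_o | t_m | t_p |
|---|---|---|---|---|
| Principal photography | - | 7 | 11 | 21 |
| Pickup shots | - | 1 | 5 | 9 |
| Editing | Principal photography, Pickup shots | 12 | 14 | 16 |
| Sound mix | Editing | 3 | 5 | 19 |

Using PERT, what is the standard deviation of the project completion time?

3.61 weeks

te_Principal photography = (7 + 4·11 + 21)/6 = 72/6 = 12; σ²_Principal photography = ((21−7)/6)² = 5.444
te_Pickup shots = (1 + 4·5 + 9)/6 = 30/6 = 5; σ²_Pickup shots = ((9−1)/6)² = 1.778
te_Editing = (12 + 4·14 + 16)/6 = 84/6 = 14; σ²_Editing = ((16−12)/6)² = 0.444
te_Sound mix = (3 + 4·5 + 19)/6 = 42/6 = 7; σ²_Sound mix = ((19−3)/6)² = 7.111

Forward pass:
ES_Principal photography = 0; EF_Principal photography = 12
ES_Pickup shots = 0; EF_Pickup shots = 5
ES_Editing = max(EF_Principal photography=12, EF_Pickup shots=5) = 12; EF_Editing = 12+14 = 26
ES_Sound mix = 26; EF_Sound mix = 26+7 = 33
Expected project duration μ = 33 weeks. Critical path: Principal photography → Editing → Sound mix.

Variance along critical path = 5.444 + 0.444 + 7.111 = 13.000
σ = √13.000 = 3.606 weeks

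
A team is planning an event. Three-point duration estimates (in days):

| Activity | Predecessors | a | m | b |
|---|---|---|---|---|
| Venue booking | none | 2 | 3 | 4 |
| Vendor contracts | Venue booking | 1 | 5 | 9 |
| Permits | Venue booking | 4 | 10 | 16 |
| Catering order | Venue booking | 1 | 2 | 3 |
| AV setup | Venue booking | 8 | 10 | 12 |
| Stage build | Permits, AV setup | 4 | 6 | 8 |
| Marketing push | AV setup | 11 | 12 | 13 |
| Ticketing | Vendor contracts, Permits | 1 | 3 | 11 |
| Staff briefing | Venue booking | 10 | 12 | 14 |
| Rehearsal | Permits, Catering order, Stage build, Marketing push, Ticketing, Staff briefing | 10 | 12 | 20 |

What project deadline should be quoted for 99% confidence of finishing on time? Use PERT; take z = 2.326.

42.3 days

te_Venue booking = (2 + 4·3 + 4)/6 = 18/6 = 3; σ²_Venue booking = ((4−2)/6)² = 0.111
te_Vendor contracts = (1 + 4·5 + 9)/6 = 30/6 = 5; σ²_Vendor contracts = ((9−1)/6)² = 1.778
te_Permits = (4 + 4·10 + 16)/6 = 60/6 = 10; σ²_Permits = ((16−4)/6)² = 4.000
te_Catering order = (1 + 4·2 + 3)/6 = 12/6 = 2; σ²_Catering order = ((3−1)/6)² = 0.111
te_AV setup = (8 + 4·10 + 12)/6 = 60/6 = 10; σ²_AV setup = ((12−8)/6)² = 0.444
te_Stage build = (4 + 4·6 + 8)/6 = 36/6 = 6; σ²_Stage build = ((8−4)/6)² = 0.444
te_Marketing push = (11 + 4·12 + 13)/6 = 72/6 = 12; σ²_Marketing push = ((13−11)/6)² = 0.111
te_Ticketing = (1 + 4·3 + 11)/6 = 24/6 = 4; σ²_Ticketing = ((11−1)/6)² = 2.778
te_Staff briefing = (10 + 4·12 + 14)/6 = 72/6 = 12; σ²_Staff briefing = ((14−10)/6)² = 0.444
te_Rehearsal = (10 + 4·12 + 20)/6 = 78/6 = 13; σ²_Rehearsal = ((20−10)/6)² = 2.778

Forward pass:
ES_Venue booking = 0; EF_Venue booking = 3
ES_Vendor contracts = 3; EF_Vendor contracts = 3+5 = 8
ES_Permits = 3; EF_Permits = 3+10 = 13
ES_Catering order = 3; EF_Catering order = 3+2 = 5
ES_AV setup = 3; EF_AV setup = 3+10 = 13
ES_Stage build = max(EF_Permits=13, EF_AV setup=13) = 13; EF_Stage build = 13+6 = 19
ES_Marketing push = 13; EF_Marketing push = 13+12 = 25
ES_Ticketing = max(EF_Vendor contracts=8, EF_Permits=13) = 13; EF_Ticketing = 13+4 = 17
ES_Staff briefing = 3; EF_Staff briefing = 3+12 = 15
ES_Rehearsal = max(EF_Permits=13, EF_Catering order=5, EF_Stage build=19, EF_Marketing push=25, EF_Ticketing=17, EF_Staff briefing=15) = 25; EF_Rehearsal = 25+13 = 38
Expected project duration μ = 38 days. Critical path: Venue booking → AV setup → Marketing push → Rehearsal.

Variance along critical path = 0.111 + 0.444 + 0.111 + 2.778 = 3.444; σ = 1.856 days.
D = μ + z·σ = 38 + 2.326·1.856 = 42.3 days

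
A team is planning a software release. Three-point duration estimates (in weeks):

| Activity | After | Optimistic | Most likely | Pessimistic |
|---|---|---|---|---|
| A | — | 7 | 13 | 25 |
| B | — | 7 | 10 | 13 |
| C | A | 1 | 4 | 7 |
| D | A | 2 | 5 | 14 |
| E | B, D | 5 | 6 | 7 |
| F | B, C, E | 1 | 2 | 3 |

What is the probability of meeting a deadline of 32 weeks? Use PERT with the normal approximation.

0.864

te_A = (7 + 4·13 + 25)/6 = 84/6 = 14; σ²_A = ((25−7)/6)² = 9.000
te_B = (7 + 4·10 + 13)/6 = 60/6 = 10; σ²_B = ((13−7)/6)² = 1.000
te_C = (1 + 4·4 + 7)/6 = 24/6 = 4; σ²_C = ((7−1)/6)² = 1.000
te_D = (2 + 4·5 + 14)/6 = 36/6 = 6; σ²_D = ((14−2)/6)² = 4.000
te_E = (5 + 4·6 + 7)/6 = 36/6 = 6; σ²_E = ((7−5)/6)² = 0.111
te_F = (1 + 4·2 + 3)/6 = 12/6 = 2; σ²_F = ((3−1)/6)² = 0.111

Forward pass:
ES_A = 0; EF_A = 14
ES_B = 0; EF_B = 10
ES_C = 14; EF_C = 14+4 = 18
ES_D = 14; EF_D = 14+6 = 20
ES_E = max(EF_B=10, EF_D=20) = 20; EF_E = 20+6 = 26
ES_F = max(EF_B=10, EF_C=18, EF_E=26) = 26; EF_F = 26+2 = 28
Expected project duration μ = 28 weeks. Critical path: A → D → E → F.

Variance along critical path = 9.000 + 4.000 + 0.111 + 0.111 = 13.222; σ = √13.222 = 3.636 weeks.
Z = (32 − 28) / 3.636 = 1.100
P(T ≤ 32) = Φ(1.100) ≈ 0.864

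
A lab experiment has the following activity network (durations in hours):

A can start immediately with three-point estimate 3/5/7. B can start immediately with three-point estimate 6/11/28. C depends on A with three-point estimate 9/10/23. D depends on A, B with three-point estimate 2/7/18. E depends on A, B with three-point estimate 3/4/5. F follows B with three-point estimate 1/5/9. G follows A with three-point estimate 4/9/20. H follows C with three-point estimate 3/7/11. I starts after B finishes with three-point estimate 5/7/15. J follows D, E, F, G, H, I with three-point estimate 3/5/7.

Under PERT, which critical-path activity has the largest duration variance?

te_A = (3 + 4·5 + 7)/6 = 30/6 = 5; σ²_A = ((7−3)/6)² = 0.444
te_B = (6 + 4·11 + 28)/6 = 78/6 = 13; σ²_B = ((28−6)/6)² = 13.444
te_C = (9 + 4·10 + 23)/6 = 72/6 = 12; σ²_C = ((23−9)/6)² = 5.444
te_D = (2 + 4·7 + 18)/6 = 48/6 = 8; σ²_D = ((18−2)/6)² = 7.111
te_E = (3 + 4·4 + 5)/6 = 24/6 = 4; σ²_E = ((5−3)/6)² = 0.111
te_F = (1 + 4·5 + 9)/6 = 30/6 = 5; σ²_F = ((9−1)/6)² = 1.778
te_G = (4 + 4·9 + 20)/6 = 60/6 = 10; σ²_G = ((20−4)/6)² = 7.111
te_H = (3 + 4·7 + 11)/6 = 42/6 = 7; σ²_H = ((11−3)/6)² = 1.778
te_I = (5 + 4·7 + 15)/6 = 48/6 = 8; σ²_I = ((15−5)/6)² = 2.778
te_J = (3 + 4·5 + 7)/6 = 30/6 = 5; σ²_J = ((7−3)/6)² = 0.444

Forward pass:
ES_A = 0; EF_A = 5
ES_B = 0; EF_B = 13
ES_C = 5; EF_C = 5+12 = 17
ES_D = max(EF_A=5, EF_B=13) = 13; EF_D = 13+8 = 21
ES_E = max(EF_A=5, EF_B=13) = 13; EF_E = 13+4 = 17
ES_F = 13; EF_F = 13+5 = 18
ES_G = 5; EF_G = 5+10 = 15
ES_H = 17; EF_H = 17+7 = 24
ES_I = 13; EF_I = 13+8 = 21
ES_J = max(EF_D=21, EF_E=17, EF_F=18, EF_G=15, EF_H=24, EF_I=21) = 24; EF_J = 24+5 = 29
Expected project duration μ = 29 hours. Critical path: A → C → H → J.

Variances on critical path: σ²_A=0.444, σ²_C=5.444, σ²_H=1.778, σ²_J=0.444.
Largest is σ²_C = 5.444.

C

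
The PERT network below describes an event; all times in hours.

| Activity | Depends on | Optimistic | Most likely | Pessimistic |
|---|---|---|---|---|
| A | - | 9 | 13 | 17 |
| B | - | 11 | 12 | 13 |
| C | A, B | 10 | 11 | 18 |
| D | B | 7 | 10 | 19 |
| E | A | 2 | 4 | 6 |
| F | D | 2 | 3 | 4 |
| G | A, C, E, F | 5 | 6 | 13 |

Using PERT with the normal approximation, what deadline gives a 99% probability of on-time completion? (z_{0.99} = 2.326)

te_A = (9 + 4·13 + 17)/6 = 78/6 = 13; σ²_A = ((17−9)/6)² = 1.778
te_B = (11 + 4·12 + 13)/6 = 72/6 = 12; σ²_B = ((13−11)/6)² = 0.111
te_C = (10 + 4·11 + 18)/6 = 72/6 = 12; σ²_C = ((18−10)/6)² = 1.778
te_D = (7 + 4·10 + 19)/6 = 66/6 = 11; σ²_D = ((19−7)/6)² = 4.000
te_E = (2 + 4·4 + 6)/6 = 24/6 = 4; σ²_E = ((6−2)/6)² = 0.444
te_F = (2 + 4·3 + 4)/6 = 18/6 = 3; σ²_F = ((4−2)/6)² = 0.111
te_G = (5 + 4·6 + 13)/6 = 42/6 = 7; σ²_G = ((13−5)/6)² = 1.778

Forward pass:
ES_A = 0; EF_A = 13
ES_B = 0; EF_B = 12
ES_C = max(EF_A=13, EF_B=12) = 13; EF_C = 13+12 = 25
ES_D = 12; EF_D = 12+11 = 23
ES_E = 13; EF_E = 13+4 = 17
ES_F = 23; EF_F = 23+3 = 26
ES_G = max(EF_A=13, EF_C=25, EF_E=17, EF_F=26) = 26; EF_G = 26+7 = 33
Expected project duration μ = 33 hours. Critical path: B → D → F → G.

Variance along critical path = 0.111 + 4.000 + 0.111 + 1.778 = 6.000; σ = 2.449 hours.
D = μ + z·σ = 33 + 2.326·2.449 = 38.7 hours

38.7 hours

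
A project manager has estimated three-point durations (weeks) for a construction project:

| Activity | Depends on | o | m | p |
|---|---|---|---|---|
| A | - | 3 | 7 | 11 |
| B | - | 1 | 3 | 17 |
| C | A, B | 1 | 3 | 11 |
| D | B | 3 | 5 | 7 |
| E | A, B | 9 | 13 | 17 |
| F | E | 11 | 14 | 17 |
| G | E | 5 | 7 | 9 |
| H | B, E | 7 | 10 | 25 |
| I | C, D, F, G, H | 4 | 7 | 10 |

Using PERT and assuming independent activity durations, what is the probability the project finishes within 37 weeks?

te_A = (3 + 4·7 + 11)/6 = 42/6 = 7; σ²_A = ((11−3)/6)² = 1.778
te_B = (1 + 4·3 + 17)/6 = 30/6 = 5; σ²_B = ((17−1)/6)² = 7.111
te_C = (1 + 4·3 + 11)/6 = 24/6 = 4; σ²_C = ((11−1)/6)² = 2.778
te_D = (3 + 4·5 + 7)/6 = 30/6 = 5; σ²_D = ((7−3)/6)² = 0.444
te_E = (9 + 4·13 + 17)/6 = 78/6 = 13; σ²_E = ((17−9)/6)² = 1.778
te_F = (11 + 4·14 + 17)/6 = 84/6 = 14; σ²_F = ((17−11)/6)² = 1.000
te_G = (5 + 4·7 + 9)/6 = 42/6 = 7; σ²_G = ((9−5)/6)² = 0.444
te_H = (7 + 4·10 + 25)/6 = 72/6 = 12; σ²_H = ((25−7)/6)² = 9.000
te_I = (4 + 4·7 + 10)/6 = 42/6 = 7; σ²_I = ((10−4)/6)² = 1.000

Forward pass:
ES_A = 0; EF_A = 7
ES_B = 0; EF_B = 5
ES_C = max(EF_A=7, EF_B=5) = 7; EF_C = 7+4 = 11
ES_D = 5; EF_D = 5+5 = 10
ES_E = max(EF_A=7, EF_B=5) = 7; EF_E = 7+13 = 20
ES_F = 20; EF_F = 20+14 = 34
ES_G = 20; EF_G = 20+7 = 27
ES_H = max(EF_B=5, EF_E=20) = 20; EF_H = 20+12 = 32
ES_I = max(EF_C=11, EF_D=10, EF_F=34, EF_G=27, EF_H=32) = 34; EF_I = 34+7 = 41
Expected project duration μ = 41 weeks. Critical path: A → E → F → I.

Variance along critical path = 1.778 + 1.778 + 1.000 + 1.000 = 5.556; σ = √5.556 = 2.357 weeks.
Z = (37 − 41) / 2.357 = -1.697
P(T ≤ 37) = Φ(-1.697) ≈ 0.045

0.045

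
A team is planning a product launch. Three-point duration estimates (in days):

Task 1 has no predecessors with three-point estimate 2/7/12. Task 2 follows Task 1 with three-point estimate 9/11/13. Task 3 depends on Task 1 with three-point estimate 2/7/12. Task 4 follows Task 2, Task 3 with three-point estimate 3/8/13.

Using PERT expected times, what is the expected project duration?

te_Task 1 = (2 + 4·7 + 12)/6 = 42/6 = 7
te_Task 2 = (9 + 4·11 + 13)/6 = 66/6 = 11
te_Task 3 = (2 + 4·7 + 12)/6 = 42/6 = 7
te_Task 4 = (3 + 4·8 + 13)/6 = 48/6 = 8

Forward pass:
ES_Task 1 = 0; EF_Task 1 = 7
ES_Task 2 = 7; EF_Task 2 = 7+11 = 18
ES_Task 3 = 7; EF_Task 3 = 7+7 = 14
ES_Task 4 = max(EF_Task 2=18, EF_Task 3=14) = 18; EF_Task 4 = 18+8 = 26
Expected project duration μ = 26 days. Critical path: Task 1 → Task 2 → Task 4.

26 days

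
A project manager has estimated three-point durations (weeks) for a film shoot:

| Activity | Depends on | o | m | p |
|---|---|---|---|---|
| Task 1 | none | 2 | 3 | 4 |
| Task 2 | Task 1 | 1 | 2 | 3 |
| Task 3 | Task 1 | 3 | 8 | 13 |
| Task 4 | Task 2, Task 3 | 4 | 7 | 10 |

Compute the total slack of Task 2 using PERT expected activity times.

6 weeks

te_Task 1 = (2 + 4·3 + 4)/6 = 18/6 = 3
te_Task 2 = (1 + 4·2 + 3)/6 = 12/6 = 2
te_Task 3 = (3 + 4·8 + 13)/6 = 48/6 = 8
te_Task 4 = (4 + 4·7 + 10)/6 = 42/6 = 7

Forward pass:
ES_Task 1 = 0; EF_Task 1 = 3
ES_Task 2 = 3; EF_Task 2 = 3+2 = 5
ES_Task 3 = 3; EF_Task 3 = 3+8 = 11
ES_Task 4 = max(EF_Task 2=5, EF_Task 3=11) = 11; EF_Task 4 = 11+7 = 18
Expected project duration μ = 18 weeks. Critical path: Task 1 → Task 3 → Task 4.

Backward pass:
LF_Task 4 = 18; LS_Task 4 = 18−7 = 11
LF_Task 3 = LS_Task 4 = 11; LS_Task 3 = 11−8 = 3
LF_Task 2 = LS_Task 4 = 11; LS_Task 2 = 11−2 = 9
LF_Task 1 = min(LS_Task 2=9, LS_Task 3=3) = 3; LS_Task 1 = 3−3 = 0
Slack_Task 2 = LS_Task 2 − ES_Task 2 = 9 − 3 = 6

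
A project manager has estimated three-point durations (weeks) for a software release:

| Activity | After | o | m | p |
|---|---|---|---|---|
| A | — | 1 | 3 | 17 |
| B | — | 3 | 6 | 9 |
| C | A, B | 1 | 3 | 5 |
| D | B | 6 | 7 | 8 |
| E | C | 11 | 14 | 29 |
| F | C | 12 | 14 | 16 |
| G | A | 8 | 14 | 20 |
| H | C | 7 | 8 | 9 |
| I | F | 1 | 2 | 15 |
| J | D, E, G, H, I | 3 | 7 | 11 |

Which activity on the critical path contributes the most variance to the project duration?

te_A = (1 + 4·3 + 17)/6 = 30/6 = 5; σ²_A = ((17−1)/6)² = 7.111
te_B = (3 + 4·6 + 9)/6 = 36/6 = 6; σ²_B = ((9−3)/6)² = 1.000
te_C = (1 + 4·3 + 5)/6 = 18/6 = 3; σ²_C = ((5−1)/6)² = 0.444
te_D = (6 + 4·7 + 8)/6 = 42/6 = 7; σ²_D = ((8−6)/6)² = 0.111
te_E = (11 + 4·14 + 29)/6 = 96/6 = 16; σ²_E = ((29−11)/6)² = 9.000
te_F = (12 + 4·14 + 16)/6 = 84/6 = 14; σ²_F = ((16−12)/6)² = 0.444
te_G = (8 + 4·14 + 20)/6 = 84/6 = 14; σ²_G = ((20−8)/6)² = 4.000
te_H = (7 + 4·8 + 9)/6 = 48/6 = 8; σ²_H = ((9−7)/6)² = 0.111
te_I = (1 + 4·2 + 15)/6 = 24/6 = 4; σ²_I = ((15−1)/6)² = 5.444
te_J = (3 + 4·7 + 11)/6 = 42/6 = 7; σ²_J = ((11−3)/6)² = 1.778

Forward pass:
ES_A = 0; EF_A = 5
ES_B = 0; EF_B = 6
ES_C = max(EF_A=5, EF_B=6) = 6; EF_C = 6+3 = 9
ES_D = 6; EF_D = 6+7 = 13
ES_E = 9; EF_E = 9+16 = 25
ES_F = 9; EF_F = 9+14 = 23
ES_G = 5; EF_G = 5+14 = 19
ES_H = 9; EF_H = 9+8 = 17
ES_I = 23; EF_I = 23+4 = 27
ES_J = max(EF_D=13, EF_E=25, EF_G=19, EF_H=17, EF_I=27) = 27; EF_J = 27+7 = 34
Expected project duration μ = 34 weeks. Critical path: B → C → F → I → J.

Variances on critical path: σ²_B=1.000, σ²_C=0.444, σ²_F=0.444, σ²_I=5.444, σ²_J=1.778.
Largest is σ²_I = 5.444.

I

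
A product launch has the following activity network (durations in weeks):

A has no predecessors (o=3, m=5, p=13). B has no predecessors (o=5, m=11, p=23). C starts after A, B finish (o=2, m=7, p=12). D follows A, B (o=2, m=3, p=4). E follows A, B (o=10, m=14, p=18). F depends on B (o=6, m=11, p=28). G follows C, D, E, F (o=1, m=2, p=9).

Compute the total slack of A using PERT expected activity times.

6 weeks

te_A = (3 + 4·5 + 13)/6 = 36/6 = 6
te_B = (5 + 4·11 + 23)/6 = 72/6 = 12
te_C = (2 + 4·7 + 12)/6 = 42/6 = 7
te_D = (2 + 4·3 + 4)/6 = 18/6 = 3
te_E = (10 + 4·14 + 18)/6 = 84/6 = 14
te_F = (6 + 4·11 + 28)/6 = 78/6 = 13
te_G = (1 + 4·2 + 9)/6 = 18/6 = 3

Forward pass:
ES_A = 0; EF_A = 6
ES_B = 0; EF_B = 12
ES_C = max(EF_A=6, EF_B=12) = 12; EF_C = 12+7 = 19
ES_D = max(EF_A=6, EF_B=12) = 12; EF_D = 12+3 = 15
ES_E = max(EF_A=6, EF_B=12) = 12; EF_E = 12+14 = 26
ES_F = 12; EF_F = 12+13 = 25
ES_G = max(EF_C=19, EF_D=15, EF_E=26, EF_F=25) = 26; EF_G = 26+3 = 29
Expected project duration μ = 29 weeks. Critical path: B → E → G.

Backward pass:
LF_G = 29; LS_G = 29−3 = 26
LF_F = LS_G = 26; LS_F = 26−13 = 13
LF_E = LS_G = 26; LS_E = 26−14 = 12
LF_D = LS_G = 26; LS_D = 26−3 = 23
LF_C = LS_G = 26; LS_C = 26−7 = 19
LF_B = min(LS_C=19, LS_D=23, LS_E=12, LS_F=13) = 12; LS_B = 12−12 = 0
LF_A = min(LS_C=19, LS_D=23, LS_E=12) = 12; LS_A = 12−6 = 6
Slack_A = LS_A − ES_A = 6 − 0 = 6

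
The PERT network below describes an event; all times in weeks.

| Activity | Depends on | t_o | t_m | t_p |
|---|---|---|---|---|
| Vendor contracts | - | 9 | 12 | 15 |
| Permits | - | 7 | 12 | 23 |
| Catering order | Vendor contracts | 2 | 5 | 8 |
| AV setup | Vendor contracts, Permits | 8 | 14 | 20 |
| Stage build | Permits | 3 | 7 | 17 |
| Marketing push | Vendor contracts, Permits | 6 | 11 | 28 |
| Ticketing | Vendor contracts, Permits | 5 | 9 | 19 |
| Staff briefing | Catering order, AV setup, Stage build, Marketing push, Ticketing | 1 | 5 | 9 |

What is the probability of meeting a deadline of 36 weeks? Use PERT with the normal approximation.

te_Vendor contracts = (9 + 4·12 + 15)/6 = 72/6 = 12; σ²_Vendor contracts = ((15−9)/6)² = 1.000
te_Permits = (7 + 4·12 + 23)/6 = 78/6 = 13; σ²_Permits = ((23−7)/6)² = 7.111
te_Catering order = (2 + 4·5 + 8)/6 = 30/6 = 5; σ²_Catering order = ((8−2)/6)² = 1.000
te_AV setup = (8 + 4·14 + 20)/6 = 84/6 = 14; σ²_AV setup = ((20−8)/6)² = 4.000
te_Stage build = (3 + 4·7 + 17)/6 = 48/6 = 8; σ²_Stage build = ((17−3)/6)² = 5.444
te_Marketing push = (6 + 4·11 + 28)/6 = 78/6 = 13; σ²_Marketing push = ((28−6)/6)² = 13.444
te_Ticketing = (5 + 4·9 + 19)/6 = 60/6 = 10; σ²_Ticketing = ((19−5)/6)² = 5.444
te_Staff briefing = (1 + 4·5 + 9)/6 = 30/6 = 5; σ²_Staff briefing = ((9−1)/6)² = 1.778

Forward pass:
ES_Vendor contracts = 0; EF_Vendor contracts = 12
ES_Permits = 0; EF_Permits = 13
ES_Catering order = 12; EF_Catering order = 12+5 = 17
ES_AV setup = max(EF_Vendor contracts=12, EF_Permits=13) = 13; EF_AV setup = 13+14 = 27
ES_Stage build = 13; EF_Stage build = 13+8 = 21
ES_Marketing push = max(EF_Vendor contracts=12, EF_Permits=13) = 13; EF_Marketing push = 13+13 = 26
ES_Ticketing = max(EF_Vendor contracts=12, EF_Permits=13) = 13; EF_Ticketing = 13+10 = 23
ES_Staff briefing = max(EF_Catering order=17, EF_AV setup=27, EF_Stage build=21, EF_Marketing push=26, EF_Ticketing=23) = 27; EF_Staff briefing = 27+5 = 32
Expected project duration μ = 32 weeks. Critical path: Permits → AV setup → Staff briefing.

Variance along critical path = 7.111 + 4.000 + 1.778 = 12.889; σ = √12.889 = 3.590 weeks.
Z = (36 − 32) / 3.590 = 1.114
P(T ≤ 36) = Φ(1.114) ≈ 0.867

0.867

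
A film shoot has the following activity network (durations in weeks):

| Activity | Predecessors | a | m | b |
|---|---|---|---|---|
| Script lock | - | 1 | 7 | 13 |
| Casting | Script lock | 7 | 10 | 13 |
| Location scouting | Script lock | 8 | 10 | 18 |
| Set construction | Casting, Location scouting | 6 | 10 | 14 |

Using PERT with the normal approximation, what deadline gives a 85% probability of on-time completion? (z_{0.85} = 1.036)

31.0 weeks

te_Script lock = (1 + 4·7 + 13)/6 = 42/6 = 7; σ²_Script lock = ((13−1)/6)² = 4.000
te_Casting = (7 + 4·10 + 13)/6 = 60/6 = 10; σ²_Casting = ((13−7)/6)² = 1.000
te_Location scouting = (8 + 4·10 + 18)/6 = 66/6 = 11; σ²_Location scouting = ((18−8)/6)² = 2.778
te_Set construction = (6 + 4·10 + 14)/6 = 60/6 = 10; σ²_Set construction = ((14−6)/6)² = 1.778

Forward pass:
ES_Script lock = 0; EF_Script lock = 7
ES_Casting = 7; EF_Casting = 7+10 = 17
ES_Location scouting = 7; EF_Location scouting = 7+11 = 18
ES_Set construction = max(EF_Casting=17, EF_Location scouting=18) = 18; EF_Set construction = 18+10 = 28
Expected project duration μ = 28 weeks. Critical path: Script lock → Location scouting → Set construction.

Variance along critical path = 4.000 + 2.778 + 1.778 = 8.556; σ = 2.925 weeks.
D = μ + z·σ = 28 + 1.036·2.925 = 31.0 weeks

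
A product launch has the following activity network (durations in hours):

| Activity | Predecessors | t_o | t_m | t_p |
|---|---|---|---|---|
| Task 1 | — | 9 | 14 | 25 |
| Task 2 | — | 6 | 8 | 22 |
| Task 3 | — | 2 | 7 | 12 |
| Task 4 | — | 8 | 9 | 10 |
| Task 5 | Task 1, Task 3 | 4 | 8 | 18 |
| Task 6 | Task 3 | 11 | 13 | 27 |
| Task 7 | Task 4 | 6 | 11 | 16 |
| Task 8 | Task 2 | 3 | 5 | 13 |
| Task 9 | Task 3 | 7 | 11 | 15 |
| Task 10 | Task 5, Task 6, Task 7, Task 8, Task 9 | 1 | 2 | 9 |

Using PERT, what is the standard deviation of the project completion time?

te_Task 1 = (9 + 4·14 + 25)/6 = 90/6 = 15; σ²_Task 1 = ((25−9)/6)² = 7.111
te_Task 2 = (6 + 4·8 + 22)/6 = 60/6 = 10; σ²_Task 2 = ((22−6)/6)² = 7.111
te_Task 3 = (2 + 4·7 + 12)/6 = 42/6 = 7; σ²_Task 3 = ((12−2)/6)² = 2.778
te_Task 4 = (8 + 4·9 + 10)/6 = 54/6 = 9; σ²_Task 4 = ((10−8)/6)² = 0.111
te_Task 5 = (4 + 4·8 + 18)/6 = 54/6 = 9; σ²_Task 5 = ((18−4)/6)² = 5.444
te_Task 6 = (11 + 4·13 + 27)/6 = 90/6 = 15; σ²_Task 6 = ((27−11)/6)² = 7.111
te_Task 7 = (6 + 4·11 + 16)/6 = 66/6 = 11; σ²_Task 7 = ((16−6)/6)² = 2.778
te_Task 8 = (3 + 4·5 + 13)/6 = 36/6 = 6; σ²_Task 8 = ((13−3)/6)² = 2.778
te_Task 9 = (7 + 4·11 + 15)/6 = 66/6 = 11; σ²_Task 9 = ((15−7)/6)² = 1.778
te_Task 10 = (1 + 4·2 + 9)/6 = 18/6 = 3; σ²_Task 10 = ((9−1)/6)² = 1.778

Forward pass:
ES_Task 1 = 0; EF_Task 1 = 15
ES_Task 2 = 0; EF_Task 2 = 10
ES_Task 3 = 0; EF_Task 3 = 7
ES_Task 4 = 0; EF_Task 4 = 9
ES_Task 5 = max(EF_Task 1=15, EF_Task 3=7) = 15; EF_Task 5 = 15+9 = 24
ES_Task 6 = 7; EF_Task 6 = 7+15 = 22
ES_Task 7 = 9; EF_Task 7 = 9+11 = 20
ES_Task 8 = 10; EF_Task 8 = 10+6 = 16
ES_Task 9 = 7; EF_Task 9 = 7+11 = 18
ES_Task 10 = max(EF_Task 5=24, EF_Task 6=22, EF_Task 7=20, EF_Task 8=16, EF_Task 9=18) = 24; EF_Task 10 = 24+3 = 27
Expected project duration μ = 27 hours. Critical path: Task 1 → Task 5 → Task 10.

Variance along critical path = 7.111 + 5.444 + 1.778 = 14.333
σ = √14.333 = 3.786 hours

3.79 hours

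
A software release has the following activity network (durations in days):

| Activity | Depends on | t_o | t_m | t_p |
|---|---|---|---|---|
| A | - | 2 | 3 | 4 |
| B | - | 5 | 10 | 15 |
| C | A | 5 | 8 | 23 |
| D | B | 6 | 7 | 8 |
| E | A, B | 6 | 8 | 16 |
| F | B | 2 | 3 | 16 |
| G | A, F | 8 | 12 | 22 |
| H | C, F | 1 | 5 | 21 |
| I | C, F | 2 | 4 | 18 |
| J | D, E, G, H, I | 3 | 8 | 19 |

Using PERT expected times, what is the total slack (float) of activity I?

te_A = (2 + 4·3 + 4)/6 = 18/6 = 3
te_B = (5 + 4·10 + 15)/6 = 60/6 = 10
te_C = (5 + 4·8 + 23)/6 = 60/6 = 10
te_D = (6 + 4·7 + 8)/6 = 42/6 = 7
te_E = (6 + 4·8 + 16)/6 = 54/6 = 9
te_F = (2 + 4·3 + 16)/6 = 30/6 = 5
te_G = (8 + 4·12 + 22)/6 = 78/6 = 13
te_H = (1 + 4·5 + 21)/6 = 42/6 = 7
te_I = (2 + 4·4 + 18)/6 = 36/6 = 6
te_J = (3 + 4·8 + 19)/6 = 54/6 = 9

Forward pass:
ES_A = 0; EF_A = 3
ES_B = 0; EF_B = 10
ES_C = 3; EF_C = 3+10 = 13
ES_D = 10; EF_D = 10+7 = 17
ES_E = max(EF_A=3, EF_B=10) = 10; EF_E = 10+9 = 19
ES_F = 10; EF_F = 10+5 = 15
ES_G = max(EF_A=3, EF_F=15) = 15; EF_G = 15+13 = 28
ES_H = max(EF_C=13, EF_F=15) = 15; EF_H = 15+7 = 22
ES_I = max(EF_C=13, EF_F=15) = 15; EF_I = 15+6 = 21
ES_J = max(EF_D=17, EF_E=19, EF_G=28, EF_H=22, EF_I=21) = 28; EF_J = 28+9 = 37
Expected project duration μ = 37 days. Critical path: B → F → G → J.

Backward pass:
LF_J = 37; LS_J = 37−9 = 28
LF_I = LS_J = 28; LS_I = 28−6 = 22
LF_H = LS_J = 28; LS_H = 28−7 = 21
LF_G = LS_J = 28; LS_G = 28−13 = 15
LF_F = min(LS_G=15, LS_H=21, LS_I=22) = 15; LS_F = 15−5 = 10
LF_E = LS_J = 28; LS_E = 28−9 = 19
LF_D = LS_J = 28; LS_D = 28−7 = 21
LF_C = min(LS_H=21, LS_I=22) = 21; LS_C = 21−10 = 11
LF_B = min(LS_D=21, LS_E=19, LS_F=10) = 10; LS_B = 10−10 = 0
LF_A = min(LS_C=11, LS_E=19, LS_G=15) = 11; LS_A = 11−3 = 8
Slack_I = LS_I − ES_I = 22 − 15 = 7

7 days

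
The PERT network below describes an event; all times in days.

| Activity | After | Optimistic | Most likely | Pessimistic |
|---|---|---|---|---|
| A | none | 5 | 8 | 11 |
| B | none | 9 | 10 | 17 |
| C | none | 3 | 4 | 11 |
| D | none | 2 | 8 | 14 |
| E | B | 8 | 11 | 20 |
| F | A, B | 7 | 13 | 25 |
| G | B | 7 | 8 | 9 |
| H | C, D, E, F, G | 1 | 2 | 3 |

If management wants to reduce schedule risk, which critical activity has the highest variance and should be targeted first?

te_A = (5 + 4·8 + 11)/6 = 48/6 = 8; σ²_A = ((11−5)/6)² = 1.000
te_B = (9 + 4·10 + 17)/6 = 66/6 = 11; σ²_B = ((17−9)/6)² = 1.778
te_C = (3 + 4·4 + 11)/6 = 30/6 = 5; σ²_C = ((11−3)/6)² = 1.778
te_D = (2 + 4·8 + 14)/6 = 48/6 = 8; σ²_D = ((14−2)/6)² = 4.000
te_E = (8 + 4·11 + 20)/6 = 72/6 = 12; σ²_E = ((20−8)/6)² = 4.000
te_F = (7 + 4·13 + 25)/6 = 84/6 = 14; σ²_F = ((25−7)/6)² = 9.000
te_G = (7 + 4·8 + 9)/6 = 48/6 = 8; σ²_G = ((9−7)/6)² = 0.111
te_H = (1 + 4·2 + 3)/6 = 12/6 = 2; σ²_H = ((3−1)/6)² = 0.111

Forward pass:
ES_A = 0; EF_A = 8
ES_B = 0; EF_B = 11
ES_C = 0; EF_C = 5
ES_D = 0; EF_D = 8
ES_E = 11; EF_E = 11+12 = 23
ES_F = max(EF_A=8, EF_B=11) = 11; EF_F = 11+14 = 25
ES_G = 11; EF_G = 11+8 = 19
ES_H = max(EF_C=5, EF_D=8, EF_E=23, EF_F=25, EF_G=19) = 25; EF_H = 25+2 = 27
Expected project duration μ = 27 days. Critical path: B → F → H.

Variances on critical path: σ²_B=1.778, σ²_F=9.000, σ²_H=0.111.
Largest is σ²_F = 9.000.

F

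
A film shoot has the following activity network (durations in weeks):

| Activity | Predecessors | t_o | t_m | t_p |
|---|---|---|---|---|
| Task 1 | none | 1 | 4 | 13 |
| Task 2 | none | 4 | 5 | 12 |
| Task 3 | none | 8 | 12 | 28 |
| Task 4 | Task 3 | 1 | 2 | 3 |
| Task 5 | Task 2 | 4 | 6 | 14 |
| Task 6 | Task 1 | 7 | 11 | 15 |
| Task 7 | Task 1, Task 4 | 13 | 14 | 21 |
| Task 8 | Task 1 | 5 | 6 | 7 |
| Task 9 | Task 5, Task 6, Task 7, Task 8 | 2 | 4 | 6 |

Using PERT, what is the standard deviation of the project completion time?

3.67 weeks

te_Task 1 = (1 + 4·4 + 13)/6 = 30/6 = 5; σ²_Task 1 = ((13−1)/6)² = 4.000
te_Task 2 = (4 + 4·5 + 12)/6 = 36/6 = 6; σ²_Task 2 = ((12−4)/6)² = 1.778
te_Task 3 = (8 + 4·12 + 28)/6 = 84/6 = 14; σ²_Task 3 = ((28−8)/6)² = 11.111
te_Task 4 = (1 + 4·2 + 3)/6 = 12/6 = 2; σ²_Task 4 = ((3−1)/6)² = 0.111
te_Task 5 = (4 + 4·6 + 14)/6 = 42/6 = 7; σ²_Task 5 = ((14−4)/6)² = 2.778
te_Task 6 = (7 + 4·11 + 15)/6 = 66/6 = 11; σ²_Task 6 = ((15−7)/6)² = 1.778
te_Task 7 = (13 + 4·14 + 21)/6 = 90/6 = 15; σ²_Task 7 = ((21−13)/6)² = 1.778
te_Task 8 = (5 + 4·6 + 7)/6 = 36/6 = 6; σ²_Task 8 = ((7−5)/6)² = 0.111
te_Task 9 = (2 + 4·4 + 6)/6 = 24/6 = 4; σ²_Task 9 = ((6−2)/6)² = 0.444

Forward pass:
ES_Task 1 = 0; EF_Task 1 = 5
ES_Task 2 = 0; EF_Task 2 = 6
ES_Task 3 = 0; EF_Task 3 = 14
ES_Task 4 = 14; EF_Task 4 = 14+2 = 16
ES_Task 5 = 6; EF_Task 5 = 6+7 = 13
ES_Task 6 = 5; EF_Task 6 = 5+11 = 16
ES_Task 7 = max(EF_Task 1=5, EF_Task 4=16) = 16; EF_Task 7 = 16+15 = 31
ES_Task 8 = 5; EF_Task 8 = 5+6 = 11
ES_Task 9 = max(EF_Task 5=13, EF_Task 6=16, EF_Task 7=31, EF_Task 8=11) = 31; EF_Task 9 = 31+4 = 35
Expected project duration μ = 35 weeks. Critical path: Task 3 → Task 4 → Task 7 → Task 9.

Variance along critical path = 11.111 + 0.111 + 1.778 + 0.444 = 13.444
σ = √13.444 = 3.667 weeks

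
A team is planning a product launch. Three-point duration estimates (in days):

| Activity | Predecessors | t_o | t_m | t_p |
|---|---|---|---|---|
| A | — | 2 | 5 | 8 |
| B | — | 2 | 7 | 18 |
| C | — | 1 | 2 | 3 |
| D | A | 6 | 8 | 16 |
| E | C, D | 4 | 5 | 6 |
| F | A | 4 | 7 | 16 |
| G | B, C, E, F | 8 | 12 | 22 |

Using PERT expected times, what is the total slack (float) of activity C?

te_A = (2 + 4·5 + 8)/6 = 30/6 = 5
te_B = (2 + 4·7 + 18)/6 = 48/6 = 8
te_C = (1 + 4·2 + 3)/6 = 12/6 = 2
te_D = (6 + 4·8 + 16)/6 = 54/6 = 9
te_E = (4 + 4·5 + 6)/6 = 30/6 = 5
te_F = (4 + 4·7 + 16)/6 = 48/6 = 8
te_G = (8 + 4·12 + 22)/6 = 78/6 = 13

Forward pass:
ES_A = 0; EF_A = 5
ES_B = 0; EF_B = 8
ES_C = 0; EF_C = 2
ES_D = 5; EF_D = 5+9 = 14
ES_E = max(EF_C=2, EF_D=14) = 14; EF_E = 14+5 = 19
ES_F = 5; EF_F = 5+8 = 13
ES_G = max(EF_B=8, EF_C=2, EF_E=19, EF_F=13) = 19; EF_G = 19+13 = 32
Expected project duration μ = 32 days. Critical path: A → D → E → G.

Backward pass:
LF_G = 32; LS_G = 32−13 = 19
LF_F = LS_G = 19; LS_F = 19−8 = 11
LF_E = LS_G = 19; LS_E = 19−5 = 14
LF_D = LS_E = 14; LS_D = 14−9 = 5
LF_C = min(LS_E=14, LS_G=19) = 14; LS_C = 14−2 = 12
LF_B = LS_G = 19; LS_B = 19−8 = 11
LF_A = min(LS_D=5, LS_F=11) = 5; LS_A = 5−5 = 0
Slack_C = LS_C − ES_C = 12 − 0 = 12

12 days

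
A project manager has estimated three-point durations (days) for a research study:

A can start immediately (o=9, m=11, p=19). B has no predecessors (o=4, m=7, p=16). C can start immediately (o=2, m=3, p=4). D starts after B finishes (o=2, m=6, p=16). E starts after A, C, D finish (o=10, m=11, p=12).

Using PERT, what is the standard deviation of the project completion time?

3.09 days

te_A = (9 + 4·11 + 19)/6 = 72/6 = 12; σ²_A = ((19−9)/6)² = 2.778
te_B = (4 + 4·7 + 16)/6 = 48/6 = 8; σ²_B = ((16−4)/6)² = 4.000
te_C = (2 + 4·3 + 4)/6 = 18/6 = 3; σ²_C = ((4−2)/6)² = 0.111
te_D = (2 + 4·6 + 16)/6 = 42/6 = 7; σ²_D = ((16−2)/6)² = 5.444
te_E = (10 + 4·11 + 12)/6 = 66/6 = 11; σ²_E = ((12−10)/6)² = 0.111

Forward pass:
ES_A = 0; EF_A = 12
ES_B = 0; EF_B = 8
ES_C = 0; EF_C = 3
ES_D = 8; EF_D = 8+7 = 15
ES_E = max(EF_A=12, EF_C=3, EF_D=15) = 15; EF_E = 15+11 = 26
Expected project duration μ = 26 days. Critical path: B → D → E.

Variance along critical path = 4.000 + 5.444 + 0.111 = 9.556
σ = √9.556 = 3.091 days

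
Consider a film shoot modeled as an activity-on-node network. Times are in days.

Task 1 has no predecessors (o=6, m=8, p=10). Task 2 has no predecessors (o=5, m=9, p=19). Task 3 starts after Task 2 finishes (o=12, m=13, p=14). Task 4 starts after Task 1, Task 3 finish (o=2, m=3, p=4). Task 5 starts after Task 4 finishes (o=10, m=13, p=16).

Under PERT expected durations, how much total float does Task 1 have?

te_Task 1 = (6 + 4·8 + 10)/6 = 48/6 = 8
te_Task 2 = (5 + 4·9 + 19)/6 = 60/6 = 10
te_Task 3 = (12 + 4·13 + 14)/6 = 78/6 = 13
te_Task 4 = (2 + 4·3 + 4)/6 = 18/6 = 3
te_Task 5 = (10 + 4·13 + 16)/6 = 78/6 = 13

Forward pass:
ES_Task 1 = 0; EF_Task 1 = 8
ES_Task 2 = 0; EF_Task 2 = 10
ES_Task 3 = 10; EF_Task 3 = 10+13 = 23
ES_Task 4 = max(EF_Task 1=8, EF_Task 3=23) = 23; EF_Task 4 = 23+3 = 26
ES_Task 5 = 26; EF_Task 5 = 26+13 = 39
Expected project duration μ = 39 days. Critical path: Task 2 → Task 3 → Task 4 → Task 5.

Backward pass:
LF_Task 5 = 39; LS_Task 5 = 39−13 = 26
LF_Task 4 = LS_Task 5 = 26; LS_Task 4 = 26−3 = 23
LF_Task 3 = LS_Task 4 = 23; LS_Task 3 = 23−13 = 10
LF_Task 2 = LS_Task 3 = 10; LS_Task 2 = 10−10 = 0
LF_Task 1 = LS_Task 4 = 23; LS_Task 1 = 23−8 = 15
Slack_Task 1 = LS_Task 1 − ES_Task 1 = 15 − 0 = 15

15 days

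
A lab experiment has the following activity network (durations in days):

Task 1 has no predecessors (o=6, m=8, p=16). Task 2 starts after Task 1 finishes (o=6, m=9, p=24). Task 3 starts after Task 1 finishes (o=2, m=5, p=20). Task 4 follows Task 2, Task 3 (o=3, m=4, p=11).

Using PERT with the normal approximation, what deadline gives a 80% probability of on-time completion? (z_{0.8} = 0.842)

28.1 days

te_Task 1 = (6 + 4·8 + 16)/6 = 54/6 = 9; σ²_Task 1 = ((16−6)/6)² = 2.778
te_Task 2 = (6 + 4·9 + 24)/6 = 66/6 = 11; σ²_Task 2 = ((24−6)/6)² = 9.000
te_Task 3 = (2 + 4·5 + 20)/6 = 42/6 = 7; σ²_Task 3 = ((20−2)/6)² = 9.000
te_Task 4 = (3 + 4·4 + 11)/6 = 30/6 = 5; σ²_Task 4 = ((11−3)/6)² = 1.778

Forward pass:
ES_Task 1 = 0; EF_Task 1 = 9
ES_Task 2 = 9; EF_Task 2 = 9+11 = 20
ES_Task 3 = 9; EF_Task 3 = 9+7 = 16
ES_Task 4 = max(EF_Task 2=20, EF_Task 3=16) = 20; EF_Task 4 = 20+5 = 25
Expected project duration μ = 25 days. Critical path: Task 1 → Task 2 → Task 4.

Variance along critical path = 2.778 + 9.000 + 1.778 = 13.556; σ = 3.682 days.
D = μ + z·σ = 25 + 0.842·3.682 = 28.1 days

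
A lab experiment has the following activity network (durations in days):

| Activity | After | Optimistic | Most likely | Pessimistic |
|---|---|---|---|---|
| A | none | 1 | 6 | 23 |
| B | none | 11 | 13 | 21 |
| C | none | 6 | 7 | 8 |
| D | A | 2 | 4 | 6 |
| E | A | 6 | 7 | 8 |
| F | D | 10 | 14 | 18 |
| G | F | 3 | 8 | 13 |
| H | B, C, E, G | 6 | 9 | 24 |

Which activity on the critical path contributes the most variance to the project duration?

A

te_A = (1 + 4·6 + 23)/6 = 48/6 = 8; σ²_A = ((23−1)/6)² = 13.444
te_B = (11 + 4·13 + 21)/6 = 84/6 = 14; σ²_B = ((21−11)/6)² = 2.778
te_C = (6 + 4·7 + 8)/6 = 42/6 = 7; σ²_C = ((8−6)/6)² = 0.111
te_D = (2 + 4·4 + 6)/6 = 24/6 = 4; σ²_D = ((6−2)/6)² = 0.444
te_E = (6 + 4·7 + 8)/6 = 42/6 = 7; σ²_E = ((8−6)/6)² = 0.111
te_F = (10 + 4·14 + 18)/6 = 84/6 = 14; σ²_F = ((18−10)/6)² = 1.778
te_G = (3 + 4·8 + 13)/6 = 48/6 = 8; σ²_G = ((13−3)/6)² = 2.778
te_H = (6 + 4·9 + 24)/6 = 66/6 = 11; σ²_H = ((24−6)/6)² = 9.000

Forward pass:
ES_A = 0; EF_A = 8
ES_B = 0; EF_B = 14
ES_C = 0; EF_C = 7
ES_D = 8; EF_D = 8+4 = 12
ES_E = 8; EF_E = 8+7 = 15
ES_F = 12; EF_F = 12+14 = 26
ES_G = 26; EF_G = 26+8 = 34
ES_H = max(EF_B=14, EF_C=7, EF_E=15, EF_G=34) = 34; EF_H = 34+11 = 45
Expected project duration μ = 45 days. Critical path: A → D → F → G → H.

Variances on critical path: σ²_A=13.444, σ²_D=0.444, σ²_F=1.778, σ²_G=2.778, σ²_H=9.000.
Largest is σ²_A = 13.444.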